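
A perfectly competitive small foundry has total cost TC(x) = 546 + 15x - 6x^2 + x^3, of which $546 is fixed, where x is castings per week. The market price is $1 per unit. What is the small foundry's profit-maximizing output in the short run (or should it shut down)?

Variable cost is VC = 15x - 6x^2 + x^3, so AVC = VC/x = 15 - 6x + x^2 and MC = dTC/dx = 15 - 12x + 3x^2.
The AVC parabola has its vertex at x = 6/2 = 3, where AVC = 15 - 6·3 + 3^2 = $6.
Since P = $1 < min AVC = $6, price fails to cover variable cost at any output.
Best response: produce nothing and absorb the $546 fixed cost.

Shut down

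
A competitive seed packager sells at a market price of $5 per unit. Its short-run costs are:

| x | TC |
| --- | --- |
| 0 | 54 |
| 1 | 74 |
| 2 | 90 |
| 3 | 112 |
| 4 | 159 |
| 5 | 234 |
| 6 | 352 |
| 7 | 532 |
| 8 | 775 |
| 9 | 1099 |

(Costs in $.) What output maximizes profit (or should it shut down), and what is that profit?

x = 0 (shut down); profit = -$54

Tabulate TR − TC: x=0: -54; x=1: -69; x=2: -80; x=3: -97; x=4: -139; x=5: -209; x=6: -322; x=7: -497; x=8: -735; x=9: -1054.
Profit is highest at x = 0. Equivalently, the lowest AVC in the table is 36/2 ≈ $18 at x = 2, and P = $5 falls below it — price never covers variable cost, so the firm shuts down and loses only its fixed cost.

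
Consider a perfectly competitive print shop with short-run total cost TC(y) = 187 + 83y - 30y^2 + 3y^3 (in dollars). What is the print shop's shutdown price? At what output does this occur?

Short-run supply begins at min AVC. From VC = 83y - 30y^2 + 3y^3, AVC = 83 - 30y + 3y^2.
At the minimum of AVC, MC = AVC. MC = 83 - 60y + 9y^2; setting MC = AVC gives 6y^2 - 30y = 0, so y = 5. min AVC = 8.
The firm shuts down for any P below $8.

$8 per unit, at y = 5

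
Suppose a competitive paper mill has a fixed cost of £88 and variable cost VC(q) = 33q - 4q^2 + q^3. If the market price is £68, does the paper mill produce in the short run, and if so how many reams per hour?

Variable cost is VC = 33q - 4q^2 + q^3, so AVC = VC/q = 33 - 4q + q^2 and MC = dTC/dq = 33 - 8q + 3q^2.
AVC is minimized where dAVC/dq = -4 + 2q = 0, at q = 2; min AVC = 33 - 4·2 + 2^2 = £29.
Because £68 ≥ £29, revenue can cover variable cost; the firm operates.
P = MC gives -35 - 8q + 3q^2 = 0, with roots -7/3 and 5. Take the larger (rising MC): q* = 5.
Check: AVC at q = 5 is £38 ≤ P, so revenue covers variable cost.
Profit = P·q − TC = 68·5 − 278 = £62.

Produce at q = 5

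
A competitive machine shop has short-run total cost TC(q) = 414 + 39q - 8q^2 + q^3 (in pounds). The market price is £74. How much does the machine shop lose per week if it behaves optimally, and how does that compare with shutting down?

AVC = 39 - 8q + q^2; min AVC = £23 at q = 4. Since P = £74 ≥ min AVC, the firm produces.
MC = 39 - 16q + 3q^2. Setting P = MC and taking the root on the rising branch gives q* = 7.
TR = 74·7 = 518. TC = 414 + 224 = 638. Profit = 518 − 638 = -£120.
Shutting down would mean losing the fixed cost of £414, so operating at a loss of £120 is better by £294.

Profit = -£120 at q = 7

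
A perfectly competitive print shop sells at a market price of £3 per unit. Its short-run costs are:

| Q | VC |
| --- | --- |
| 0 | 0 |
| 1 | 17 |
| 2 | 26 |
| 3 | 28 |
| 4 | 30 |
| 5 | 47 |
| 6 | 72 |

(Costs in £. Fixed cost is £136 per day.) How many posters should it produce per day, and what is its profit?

Profit at each row (π = 3Q − TC): Q=0: -136; Q=1: -150; Q=2: -156; Q=3: -155; Q=4: -154; Q=5: -168; Q=6: -190.
Profit is highest at Q = 0. Equivalently, the lowest AVC in the table is 30/4 ≈ £7.50 at Q = 4, and P = £3 falls below it — price never covers variable cost, so the firm shuts down and loses only its fixed cost.

Q = 0 (shut down); profit = -£136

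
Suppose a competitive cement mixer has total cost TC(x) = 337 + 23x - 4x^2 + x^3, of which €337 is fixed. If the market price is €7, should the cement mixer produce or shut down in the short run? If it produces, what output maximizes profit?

Shut down

Variable cost is VC = 23x - 4x^2 + x^3, so AVC = VC/x = 23 - 4x + x^2 and MC = dTC/dx = 23 - 8x + 3x^2.
The AVC parabola has its vertex at x = 4/2 = 2, where AVC = 23 - 4·2 + 2^2 = €19.
Since P = €7 < min AVC = €19, price fails to cover variable cost at any output.
Best response: produce nothing and absorb the €337 fixed cost.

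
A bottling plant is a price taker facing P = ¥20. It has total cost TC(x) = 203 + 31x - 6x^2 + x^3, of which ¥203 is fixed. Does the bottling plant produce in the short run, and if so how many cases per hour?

Strip out fixed cost: VC = 31x - 6x^2 + x^3. Then AVC = 31 - 6x + x^2 and MC = 31 - 12x + 3x^2.
AVC hits its minimum where MC = AVC, at x = 3, giving min AVC = 31 - 6·3 + 3^2 = ¥22.
Since P = ¥20 < min AVC = ¥22, price fails to cover variable cost at any output.
Shutting down limits the loss to fixed cost, ¥203.

Shut down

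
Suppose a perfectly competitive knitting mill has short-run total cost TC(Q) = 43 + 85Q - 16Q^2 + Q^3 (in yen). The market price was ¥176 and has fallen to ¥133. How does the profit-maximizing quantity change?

Output falls from 13 to 12

MC = 85 - 32Q + 3Q^2; the shutdown threshold is min AVC = ¥21 (at Q = 8).
With P = ¥176 above the shutdown price, P = MC gives Q = 13.
At P = ¥133 ≥ min AVC, set P = MC: Q = 12. The firm stays open but cuts output.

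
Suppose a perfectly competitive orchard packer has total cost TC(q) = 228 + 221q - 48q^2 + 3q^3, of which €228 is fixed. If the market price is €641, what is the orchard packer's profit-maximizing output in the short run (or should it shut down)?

Strip out fixed cost: VC = 221q - 48q^2 + 3q^3. Then AVC = 221 - 48q + 3q^2 and MC = 221 - 96q + 9q^2.
AVC hits its minimum where MC = AVC, at q = 8, giving min AVC = 221 - 48·8 + 3·8^2 = €29.
Because €641 ≥ €29, revenue can cover variable cost; the firm operates.
P = MC gives -420 - 96q + 9q^2 = 0, with roots -10/3 and 14. Take the larger (rising MC): q* = 14.
Check: AVC at q = 14 is €137 ≤ P, so revenue covers variable cost.
Profit = P·q − TC = 641·14 − 2146 = €6828.

Produce at q = 14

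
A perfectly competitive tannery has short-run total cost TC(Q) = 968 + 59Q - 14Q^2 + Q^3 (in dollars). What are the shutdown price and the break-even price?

Shutdown price = min AVC. AVC = 59 - 14Q + Q^2, with vertex at Q = 7 and minimum $10.
ATC = 968/Q + 59 - 14Q + Q^2. Setting dATC/dQ = −968/Q^2 − 14 + 2Q = 0 gives Q = 11 (since 2·11^3 − 14·11^2 = 968).
min ATC = 968/11 + 59 − 14·11 + 11^2 = $114. That is the break-even price.
Between these two prices the firm operates at a loss; above $114 it earns a profit.

Shutdown price = $10; break-even price = $114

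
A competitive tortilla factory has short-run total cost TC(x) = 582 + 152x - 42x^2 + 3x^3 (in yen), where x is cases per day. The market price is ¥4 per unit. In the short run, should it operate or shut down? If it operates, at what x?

Variable cost is VC = 152x - 42x^2 + 3x^3, so AVC = VC/x = 152 - 42x + 3x^2 and MC = dTC/dx = 152 - 84x + 9x^2.
AVC hits its minimum where MC = AVC, at x = 7, giving min AVC = 152 - 42·7 + 3·7^2 = ¥5.
Since P = ¥4 < min AVC = ¥5, price fails to cover variable cost at any output.
Best response: produce nothing and absorb the ¥582 fixed cost.

Shut down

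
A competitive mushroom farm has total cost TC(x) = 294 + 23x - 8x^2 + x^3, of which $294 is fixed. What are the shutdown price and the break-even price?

Shutdown price = $7; break-even price = $58

AVC = 23 - 8x + x^2; minimized at x = 4, giving min AVC = $7. That is the shutdown price.
ATC = 294/x + 23 - 8x + x^2. Setting dATC/dx = −294/x^2 − 8 + 2x = 0 gives x = 7 (since 2·7^3 − 8·7^2 = 294).
min ATC = 294/7 + 23 − 8·7 + 7^2 = $58. That is the break-even price.
For $7 ≤ P < $58 the firm produces at a loss; below $7 it shuts down.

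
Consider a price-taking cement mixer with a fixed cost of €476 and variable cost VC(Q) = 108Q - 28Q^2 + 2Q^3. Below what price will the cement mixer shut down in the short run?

€10 per unit

The shutdown price is the minimum of AVC. VC = 108Q - 28Q^2 + 2Q^3, so AVC = 108 - 28Q + 2Q^2.
At the minimum of AVC, MC = AVC. MC = 108 - 56Q + 6Q^2; setting MC = AVC gives 4Q^2 - 28Q = 0, so Q = 7. min AVC = 10.
So the shutdown price is €10.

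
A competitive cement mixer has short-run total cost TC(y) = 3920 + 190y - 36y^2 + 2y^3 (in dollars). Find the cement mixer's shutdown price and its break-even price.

Shutdown price = min AVC. AVC = 190 - 36y + 2y^2, with vertex at y = 9 and minimum $28.
ATC = 3920/y + 190 - 36y + 2y^2. Setting dATC/dy = −3920/y^2 − 36 + 4y = 0 gives y = 14 (since 4·14^3 − 36·14^2 = 3920).
min ATC = 3920/14 + 190 − 36·14 + 2·14^2 = $358. That is the break-even price.
For $28 ≤ P < $358 the firm produces at a loss; below $28 it shuts down.

Shutdown price = $28; break-even price = $358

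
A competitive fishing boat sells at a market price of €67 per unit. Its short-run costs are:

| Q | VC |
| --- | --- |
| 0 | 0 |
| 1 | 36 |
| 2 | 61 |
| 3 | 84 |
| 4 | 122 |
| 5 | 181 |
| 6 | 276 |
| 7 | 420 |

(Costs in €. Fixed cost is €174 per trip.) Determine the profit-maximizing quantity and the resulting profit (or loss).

Profit at each row (π = 67Q − TC): Q=0: -174; Q=1: -143; Q=2: -101; Q=3: -57; Q=4: -28; Q=5: -20; Q=6: -48; Q=7: -125.
Profit is maximized at Q = 5. AVC there is 181/5 = €36.20 ≤ P, so producing beats shutting down (which would give -€174).

Q = 5; profit = -€20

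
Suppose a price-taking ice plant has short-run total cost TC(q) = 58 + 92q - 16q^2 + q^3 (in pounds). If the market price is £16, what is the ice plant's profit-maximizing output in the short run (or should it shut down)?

Shut down

From TC, MC = TC'(q) = 92 - 32q + 3q^2 and AVC = VC/q = 92 - 16q + q^2.
The AVC parabola has its vertex at q = 16/2 = 8, where AVC = 92 - 16·8 + 8^2 = £28.
With P < min AVC (£16 < £28), every unit sold adds to the loss.
Best response: produce nothing and absorb the £58 fixed cost.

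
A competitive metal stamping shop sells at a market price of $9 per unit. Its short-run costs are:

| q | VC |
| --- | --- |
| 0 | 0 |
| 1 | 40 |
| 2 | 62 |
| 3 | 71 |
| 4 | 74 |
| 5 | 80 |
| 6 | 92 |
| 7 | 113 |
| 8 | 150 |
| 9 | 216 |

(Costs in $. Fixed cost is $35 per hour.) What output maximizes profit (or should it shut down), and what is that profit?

q = 0 (shut down); profit = -$35

Profit at each row (π = 9q − TC): q=0: -35; q=1: -66; q=2: -79; q=3: -79; q=4: -73; q=5: -70; q=6: -73; q=7: -85; q=8: -113; q=9: -170.
Profit is highest at q = 0. Equivalently, the lowest AVC in the table is 92/6 ≈ $15.33 at q = 6, and P = $9 falls below it — price never covers variable cost, so the firm shuts down and loses only its fixed cost.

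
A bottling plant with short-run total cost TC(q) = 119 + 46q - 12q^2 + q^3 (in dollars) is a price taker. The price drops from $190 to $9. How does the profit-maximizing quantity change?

AVC = 46 - 12q + q^2, minimized at q = 6 where min AVC = $10. MC = 46 - 24q + 3q^2.
At P = $190 ≥ min AVC, set P = MC on the rising branch: q = 12.
At P = $9 < min AVC = $10, price no longer covers variable cost at any output, so the firm shuts down: q = 0.

Output falls from 12 to 0 (the firm shuts down)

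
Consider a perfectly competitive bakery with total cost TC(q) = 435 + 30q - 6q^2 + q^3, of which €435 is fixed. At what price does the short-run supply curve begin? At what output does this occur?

€21 per unit, at q = 3

The shutdown price is the minimum of AVC. VC = 30q - 6q^2 + q^3, so AVC = 30 - 6q + q^2.
At the minimum of AVC, MC = AVC. MC = 30 - 12q + 3q^2; setting MC = AVC gives 2q^2 - 6q = 0, so q = 3. min AVC = 21.
For P < €21 the firm produces nothing.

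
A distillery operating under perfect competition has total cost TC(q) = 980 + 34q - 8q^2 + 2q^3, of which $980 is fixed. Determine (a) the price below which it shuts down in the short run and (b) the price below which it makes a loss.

Shutdown price = $26; break-even price = $216

Shutdown price = min AVC. AVC = 34 - 8q + 2q^2, with vertex at q = 2 and minimum $26.
ATC = 980/q + 34 - 8q + 2q^2. Setting dATC/dq = −980/q^2 − 8 + 4q = 0 gives q = 7 (since 4·7^3 − 8·7^2 = 980).
min ATC = 980/7 + 34 − 8·7 + 2·7^2 = $216. That is the break-even price.
Between these two prices the firm operates at a loss; above $216 it earns a profit.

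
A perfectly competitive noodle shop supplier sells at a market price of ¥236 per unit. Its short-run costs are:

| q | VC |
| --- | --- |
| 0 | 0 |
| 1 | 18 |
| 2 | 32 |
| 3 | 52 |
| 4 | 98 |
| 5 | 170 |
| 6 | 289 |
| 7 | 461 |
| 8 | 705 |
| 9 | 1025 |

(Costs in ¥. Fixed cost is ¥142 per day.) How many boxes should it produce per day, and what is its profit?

q = 7; profit = ¥1049

Compute π = P·q − TC at each output: q=0: -142; q=1: 76; q=2: 298; q=3: 514; q=4: 704; q=5: 868; q=6: 985; q=7: 1049; q=8: 1041; q=9: 957.
Profit is maximized at q = 7. AVC there is 461/7 = ¥65.86 ≤ P, so producing beats shutting down (which would give -¥142).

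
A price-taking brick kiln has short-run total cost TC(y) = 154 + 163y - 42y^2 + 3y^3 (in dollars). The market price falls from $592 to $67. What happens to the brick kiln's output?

MC = 163 - 84y + 9y^2; the shutdown threshold is min AVC = $16 (at y = 7).
At P = $592 ≥ min AVC, set P = MC on the rising branch: y = 13.
At P = $67 ≥ min AVC, set P = MC: y = 8. The firm stays open but cuts output.

Output falls from 13 to 8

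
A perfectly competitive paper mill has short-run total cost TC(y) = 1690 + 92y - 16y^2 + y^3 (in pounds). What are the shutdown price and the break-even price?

Shutdown price = £28; break-even price = £183

AVC = 92 - 16y + y^2; minimized at y = 8, giving min AVC = £28. That is the shutdown price.
ATC = 1690/y + 92 - 16y + y^2. Setting dATC/dy = −1690/y^2 − 16 + 2y = 0 gives y = 13 (since 2·13^3 − 16·13^2 = 1690).
min ATC = 1690/13 + 92 − 16·13 + 13^2 = £183. That is the break-even price.
Between these two prices the firm operates at a loss; above £183 it earns a profit.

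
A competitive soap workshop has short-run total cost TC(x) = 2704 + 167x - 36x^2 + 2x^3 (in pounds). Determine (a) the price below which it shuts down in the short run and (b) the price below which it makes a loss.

AVC = 167 - 36x + 2x^2; minimized at x = 9, giving min AVC = £5. That is the shutdown price.
ATC = 2704/x + 167 - 36x + 2x^2. Setting dATC/dx = −2704/x^2 − 36 + 4x = 0 gives x = 13 (since 4·13^3 − 36·13^2 = 2704).
min ATC = 2704/13 + 167 − 36·13 + 2·13^2 = £245. That is the break-even price.
For £5 ≤ P < £245 the firm produces at a loss; below £5 it shuts down.

Shutdown price = £5; break-even price = £245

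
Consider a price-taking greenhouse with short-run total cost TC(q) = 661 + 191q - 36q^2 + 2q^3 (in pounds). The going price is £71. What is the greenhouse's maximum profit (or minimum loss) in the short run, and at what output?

AVC = 191 - 36q + 2q^2; min AVC = £29 at q = 9. Since P = £71 ≥ min AVC, the firm produces.
With MC = 191 - 72q + 6q^2, P = MC on the upward-sloping part at q* = 10.
TR = 71·10 = 710. TC = 661 + 310 = 971. Profit = 710 − 971 = -£261.
By producing, the firm covers all variable cost plus £400 of fixed cost; shutting down would lose the full £661.

Profit = -£261 at q = 10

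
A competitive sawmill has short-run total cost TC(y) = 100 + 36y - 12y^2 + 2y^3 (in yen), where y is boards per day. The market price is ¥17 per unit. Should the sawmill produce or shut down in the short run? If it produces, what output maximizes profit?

Shut down

Strip out fixed cost: VC = 36y - 12y^2 + 2y^3. Then AVC = 36 - 12y + 2y^2 and MC = 36 - 24y + 6y^2.
AVC hits its minimum where MC = AVC, at y = 3, giving min AVC = 36 - 12·3 + 2·3^2 = ¥18.
P = ¥17 lies below min AVC = ¥18; no output level covers variable cost.
Shutting down limits the loss to fixed cost, ¥100.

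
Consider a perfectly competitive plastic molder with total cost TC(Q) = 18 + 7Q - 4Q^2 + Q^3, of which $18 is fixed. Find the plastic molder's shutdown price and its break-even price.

Shutdown price = $3; break-even price = $10

AVC = 7 - 4Q + Q^2; minimized at Q = 2, giving min AVC = $3. That is the shutdown price.
ATC = 18/Q + 7 - 4Q + Q^2. Setting dATC/dQ = −18/Q^2 − 4 + 2Q = 0 gives Q = 3 (since 2·3^3 − 4·3^2 = 18).
min ATC = 18/3 + 7 − 4·3 + 3^2 = $10. That is the break-even price.
For $3 ≤ P < $10 the firm produces at a loss; below $3 it shuts down.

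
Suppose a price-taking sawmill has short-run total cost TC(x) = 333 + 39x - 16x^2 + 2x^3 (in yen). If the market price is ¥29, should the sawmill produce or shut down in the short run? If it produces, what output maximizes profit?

Produce at x = 5

Strip out fixed cost: VC = 39x - 16x^2 + 2x^3. Then AVC = 39 - 16x + 2x^2 and MC = 39 - 32x + 6x^2.
AVC hits its minimum where MC = AVC, at x = 4, giving min AVC = 39 - 16·4 + 2·4^2 = ¥7.
Because ¥29 ≥ ¥7, revenue can cover variable cost; the firm operates.
P = MC gives 10 - 32x + 6x^2 = 0, with roots 1/3 and 5. Take the larger (rising MC): x* = 5.
Check: AVC at x = 5 is ¥9 ≤ P, so revenue covers variable cost.
Profit = P·x − TC = 29·5 − 378 = -¥233, a loss, but smaller than the ¥333 fixed cost the firm would lose by shutting down.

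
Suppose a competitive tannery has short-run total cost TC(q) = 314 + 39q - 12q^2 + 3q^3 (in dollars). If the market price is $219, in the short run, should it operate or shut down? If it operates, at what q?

From TC, MC = TC'(q) = 39 - 24q + 9q^2 and AVC = VC/q = 39 - 12q + 3q^2.
AVC is minimized where dAVC/dq = -12 + 6q = 0, at q = 2; min AVC = 39 - 12·2 + 3·2^2 = $27.
Because $219 ≥ $27, revenue can cover variable cost; the firm operates.
Solving P = MC: -180 - 24q + 9q^2 = 0 ⇒ q = -10/3 or 6. On the upward-sloping branch, q* = 6.
Check: AVC at q = 6 is $75 ≤ P, so revenue covers variable cost.
Profit = P·q − TC = 219·6 − 764 = $550.

Produce at q = 6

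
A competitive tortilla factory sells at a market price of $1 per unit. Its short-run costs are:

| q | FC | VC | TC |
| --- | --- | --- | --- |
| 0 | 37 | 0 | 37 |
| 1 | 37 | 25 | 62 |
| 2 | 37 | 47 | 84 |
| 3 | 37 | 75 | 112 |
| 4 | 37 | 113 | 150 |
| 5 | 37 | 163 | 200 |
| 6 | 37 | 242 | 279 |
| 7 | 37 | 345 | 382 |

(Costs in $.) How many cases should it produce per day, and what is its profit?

Compute π = P·q − TC at each output: q=0: -37; q=1: -61; q=2: -82; q=3: -109; q=4: -146; q=5: -195; q=6: -273; q=7: -375.
Profit is highest at q = 0. Equivalently, the lowest AVC in the table is 47/2 ≈ $23.50 at q = 2, and P = $1 falls below it — price never covers variable cost, so the firm shuts down and loses only its fixed cost.

q = 0 (shut down); profit = -$37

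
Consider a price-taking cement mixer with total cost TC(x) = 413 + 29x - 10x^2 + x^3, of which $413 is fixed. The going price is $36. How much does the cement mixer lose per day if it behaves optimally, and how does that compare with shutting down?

AVC = 29 - 10x + x^2 has its minimum $4 at x = 5; price $36 clears that bar, so the firm operates.
With MC = 29 - 20x + 3x^2, P = MC on the upward-sloping part at x* = 7.
TR = 36·7 = 252. TC = 413 + 56 = 469. Profit = 252 − 469 = -$217.
By producing, the firm covers all variable cost plus $196 of fixed cost; shutting down would lose the full $413.

Profit = -$217 at x = 7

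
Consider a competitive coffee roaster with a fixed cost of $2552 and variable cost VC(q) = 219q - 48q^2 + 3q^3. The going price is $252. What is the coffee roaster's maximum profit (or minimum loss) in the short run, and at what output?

AVC = 219 - 48q + 3q^2; min AVC = $27 at q = 8. Since P = $252 ≥ min AVC, the firm produces.
With MC = 219 - 96q + 9q^2, P = MC on the upward-sloping part at q* = 11.
TR = 252·11 = 2772. TC = 2552 + 594 = 3146. Profit = 2772 − 3146 = -$374.
That loss of $374 beats the $2552 the firm would lose by shutting down; producing recovers $2178 of fixed cost.

Profit = -$374 at q = 11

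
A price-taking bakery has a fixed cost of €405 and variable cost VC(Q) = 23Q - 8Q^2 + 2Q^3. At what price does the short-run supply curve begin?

€15 per unit

The shutdown price is the minimum of AVC. VC = 23Q - 8Q^2 + 2Q^3, so AVC = 23 - 8Q + 2Q^2.
dAVC/dQ = -8 + 4Q = 0 gives Q = 2. min AVC = 23 - 8·2 + 2·2^2 = 15.
So the shutdown price is €15.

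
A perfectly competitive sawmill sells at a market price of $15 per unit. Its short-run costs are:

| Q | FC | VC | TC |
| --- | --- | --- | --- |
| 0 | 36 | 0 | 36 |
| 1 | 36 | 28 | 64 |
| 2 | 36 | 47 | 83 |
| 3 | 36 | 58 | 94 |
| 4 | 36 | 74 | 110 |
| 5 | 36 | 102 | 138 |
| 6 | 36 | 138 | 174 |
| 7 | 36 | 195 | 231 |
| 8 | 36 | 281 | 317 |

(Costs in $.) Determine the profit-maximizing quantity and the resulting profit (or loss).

Profit at each row (π = 15Q − TC): Q=0: -36; Q=1: -49; Q=2: -53; Q=3: -49; Q=4: -50; Q=5: -63; Q=6: -84; Q=7: -126; Q=8: -197.
Profit is highest at Q = 0. Equivalently, the lowest AVC in the table is 74/4 ≈ $18.50 at Q = 4, and P = $15 falls below it — price never covers variable cost, so the firm shuts down and loses only its fixed cost.

Q = 0 (shut down); profit = -$36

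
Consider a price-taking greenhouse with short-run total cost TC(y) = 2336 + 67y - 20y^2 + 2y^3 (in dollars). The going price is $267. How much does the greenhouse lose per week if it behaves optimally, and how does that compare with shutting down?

Profit = -$336 at y = 10

AVC = 67 - 20y + 2y^2 has its minimum $17 at y = 5; price $267 clears that bar, so the firm operates.
MC = 67 - 40y + 6y^2. Setting P = MC and taking the root on the rising branch gives y* = 10.
TR = 267·10 = 2670. TC = 2336 + 670 = 3006. Profit = 2670 − 3006 = -$336.
That loss of $336 beats the $2336 the firm would lose by shutting down; producing recovers $2000 of fixed cost.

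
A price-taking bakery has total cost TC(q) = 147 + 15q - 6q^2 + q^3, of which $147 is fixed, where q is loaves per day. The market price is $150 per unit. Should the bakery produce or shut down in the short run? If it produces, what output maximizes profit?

From TC, MC = TC'(q) = 15 - 12q + 3q^2 and AVC = VC/q = 15 - 6q + q^2.
AVC hits its minimum where MC = AVC, at q = 3, giving min AVC = 15 - 6·3 + 3^2 = $6.
P = $150 exceeds min AVC = $6, so the firm stays open.
P = MC gives -135 - 12q + 3q^2 = 0, with roots -5 and 9. Take the larger (rising MC): q* = 9.
Check: AVC at q = 9 is $42 ≤ P, so revenue covers variable cost.
Profit = P·q − TC = 150·9 − 525 = $825.

Produce at q = 9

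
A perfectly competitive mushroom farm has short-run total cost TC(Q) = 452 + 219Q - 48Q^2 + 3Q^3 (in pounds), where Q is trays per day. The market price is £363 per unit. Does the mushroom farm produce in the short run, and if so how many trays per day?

Variable cost is VC = 219Q - 48Q^2 + 3Q^3, so AVC = VC/Q = 219 - 48Q + 3Q^2 and MC = dTC/dQ = 219 - 96Q + 9Q^2.
AVC is minimized where dAVC/dQ = -48 + 6Q = 0, at Q = 8; min AVC = 219 - 48·8 + 3·8^2 = £27.
P = £363 exceeds min AVC = £27, so the firm stays open.
P = MC gives -144 - 96Q + 9Q^2 = 0, with roots -4/3 and 12. Take the larger (rising MC): Q* = 12.
Check: AVC at Q = 12 is £75 ≤ P, so revenue covers variable cost.
Profit = P·Q − TC = 363·12 − 1352 = £3004.

Produce at Q = 12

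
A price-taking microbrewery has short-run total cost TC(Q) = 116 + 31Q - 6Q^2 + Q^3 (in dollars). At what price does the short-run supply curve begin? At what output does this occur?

$22 per unit, at Q = 3

The shutdown price is the minimum of AVC. VC = 31Q - 6Q^2 + Q^3, so AVC = 31 - 6Q + Q^2.
dAVC/dQ = -6 + 2Q = 0 gives Q = 3. min AVC = 31 - 6·3 + 3^2 = 22.
The firm shuts down for any P below $22.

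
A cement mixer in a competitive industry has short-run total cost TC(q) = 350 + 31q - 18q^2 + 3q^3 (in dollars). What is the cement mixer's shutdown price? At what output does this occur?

$4 per unit, at q = 3

Short-run supply begins at min AVC. From VC = 31q - 18q^2 + 3q^3, AVC = 31 - 18q + 3q^2.
At the minimum of AVC, MC = AVC. MC = 31 - 36q + 9q^2; setting MC = AVC gives 6q^2 - 18q = 0, so q = 3. min AVC = 4.
For P < $4 the firm produces nothing.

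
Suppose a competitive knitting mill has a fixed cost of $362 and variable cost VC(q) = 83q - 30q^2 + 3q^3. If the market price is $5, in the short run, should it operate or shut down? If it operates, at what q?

From TC, MC = TC'(q) = 83 - 60q + 9q^2 and AVC = VC/q = 83 - 30q + 3q^2.
The AVC parabola has its vertex at q = 30/6 = 5, where AVC = 83 - 30·5 + 3·5^2 = $8.
P = $5 lies below min AVC = $8; no output level covers variable cost.
The firm minimizes its loss by shutting down and losing only its fixed cost of $362.

Shut down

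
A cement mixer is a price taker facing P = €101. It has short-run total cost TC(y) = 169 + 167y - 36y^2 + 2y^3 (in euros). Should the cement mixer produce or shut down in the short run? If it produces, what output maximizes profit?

Variable cost is VC = 167y - 36y^2 + 2y^3, so AVC = VC/y = 167 - 36y + 2y^2 and MC = dTC/dy = 167 - 72y + 6y^2.
AVC hits its minimum where MC = AVC, at y = 9, giving min AVC = 167 - 36·9 + 2·9^2 = €5.
Because €101 ≥ €5, revenue can cover variable cost; the firm operates.
Set P = MC: 101 = 167 - 72y + 6y^2 → 66 - 72y + 6y^2 = 0. The roots are y = 1 and y = 11; the profit-maximizing output is on the rising part of MC, so y* = 11.
Check: AVC at y = 11 is €13 ≤ P, so revenue covers variable cost.
Profit = P·y − TC = 101·11 − 312 = €799.

Produce at y = 11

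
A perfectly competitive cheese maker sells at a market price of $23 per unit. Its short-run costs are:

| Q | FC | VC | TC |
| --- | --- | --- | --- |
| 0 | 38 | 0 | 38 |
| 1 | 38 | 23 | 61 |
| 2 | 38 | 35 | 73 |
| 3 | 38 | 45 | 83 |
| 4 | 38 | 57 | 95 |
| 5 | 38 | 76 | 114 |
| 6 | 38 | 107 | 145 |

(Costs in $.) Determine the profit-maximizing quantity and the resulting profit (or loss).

Compute π = P·Q − TC at each output: Q=0: -38; Q=1: -38; Q=2: -27; Q=3: -14; Q=4: -3; Q=5: 1; Q=6: -7.
Profit is maximized at Q = 5. AVC there is 76/5 = $15.20 ≤ P, so producing beats shutting down (which would give -$38).

Q = 5; profit = $1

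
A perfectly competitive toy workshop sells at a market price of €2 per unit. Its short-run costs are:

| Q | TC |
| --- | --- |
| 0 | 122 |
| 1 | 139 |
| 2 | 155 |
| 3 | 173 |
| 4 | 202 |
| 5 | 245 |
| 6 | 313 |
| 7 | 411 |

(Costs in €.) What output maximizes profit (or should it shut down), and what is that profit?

Q = 0 (shut down); profit = -€122

Tabulate TR − TC: Q=0: -122; Q=1: -137; Q=2: -151; Q=3: -167; Q=4: -194; Q=5: -235; Q=6: -301; Q=7: -397.
Profit is highest at Q = 0. Equivalently, the lowest AVC in the table is 33/2 ≈ €16.50 at Q = 2, and P = €2 falls below it — price never covers variable cost, so the firm shuts down and loses only its fixed cost.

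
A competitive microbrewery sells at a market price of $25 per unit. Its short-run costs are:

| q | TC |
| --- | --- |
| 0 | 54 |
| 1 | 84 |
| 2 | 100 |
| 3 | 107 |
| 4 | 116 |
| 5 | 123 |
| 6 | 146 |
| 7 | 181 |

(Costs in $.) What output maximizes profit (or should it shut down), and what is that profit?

q = 6; profit = $4

Profit at each row (π = 25q − TC): q=0: -54; q=1: -59; q=2: -50; q=3: -32; q=4: -16; q=5: 2; q=6: 4; q=7: -6.
Profit is maximized at q = 6. AVC there is 92/6 = $15.33 ≤ P, so producing beats shutting down (which would give -$54).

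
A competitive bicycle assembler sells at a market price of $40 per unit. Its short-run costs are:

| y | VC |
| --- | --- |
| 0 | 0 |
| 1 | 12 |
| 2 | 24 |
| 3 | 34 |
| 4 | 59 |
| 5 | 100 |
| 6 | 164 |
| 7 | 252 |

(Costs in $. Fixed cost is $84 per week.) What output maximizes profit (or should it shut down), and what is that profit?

y = 4; profit = $17

Tabulate TR − TC: y=0: -84; y=1: -56; y=2: -28; y=3: 2; y=4: 17; y=5: 16; y=6: -8; y=7: -56.
Profit is maximized at y = 4. AVC there is 59/4 = $14.75 ≤ P, so producing beats shutting down (which would give -$84).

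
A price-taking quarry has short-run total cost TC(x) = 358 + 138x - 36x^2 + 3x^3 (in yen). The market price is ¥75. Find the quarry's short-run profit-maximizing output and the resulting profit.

Profit = -¥64 at x = 7

AVC = 138 - 36x + 3x^2; min AVC = ¥30 at x = 6. Since P = ¥75 ≥ min AVC, the firm produces.
With MC = 138 - 72x + 9x^2, P = MC on the upward-sloping part at x* = 7.
TR = 75·7 = 525. TC = 358 + 231 = 589. Profit = 525 − 589 = -¥64.
That loss of ¥64 beats the ¥358 the firm would lose by shutting down; producing recovers ¥294 of fixed cost.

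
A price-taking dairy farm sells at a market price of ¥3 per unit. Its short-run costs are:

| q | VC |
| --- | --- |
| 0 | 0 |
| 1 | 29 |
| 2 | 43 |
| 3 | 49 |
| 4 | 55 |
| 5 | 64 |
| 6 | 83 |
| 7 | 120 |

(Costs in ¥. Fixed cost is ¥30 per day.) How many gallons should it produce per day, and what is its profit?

q = 0 (shut down); profit = -¥30

Tabulate TR − TC: q=0: -30; q=1: -56; q=2: -67; q=3: -70; q=4: -73; q=5: -79; q=6: -95; q=7: -129.
Profit is highest at q = 0. Equivalently, the lowest AVC in the table is 64/5 ≈ ¥12.80 at q = 5, and P = ¥3 falls below it — price never covers variable cost, so the firm shuts down and loses only its fixed cost.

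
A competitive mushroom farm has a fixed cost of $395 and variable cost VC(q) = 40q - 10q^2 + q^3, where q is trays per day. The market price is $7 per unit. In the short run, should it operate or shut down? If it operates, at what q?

Shut down

Strip out fixed cost: VC = 40q - 10q^2 + q^3. Then AVC = 40 - 10q + q^2 and MC = 40 - 20q + 3q^2.
AVC hits its minimum where MC = AVC, at q = 5, giving min AVC = 40 - 10·5 + 5^2 = $15.
With P < min AVC ($7 < $15), every unit sold adds to the loss.
The firm minimizes its loss by shutting down and losing only its fixed cost of $395.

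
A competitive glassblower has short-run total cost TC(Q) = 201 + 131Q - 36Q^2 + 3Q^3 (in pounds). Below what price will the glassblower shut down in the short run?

£23 per unit

The shutdown price is the minimum of AVC. VC = 131Q - 36Q^2 + 3Q^3, so AVC = 131 - 36Q + 3Q^2.
At the minimum of AVC, MC = AVC. MC = 131 - 72Q + 9Q^2; setting MC = AVC gives 6Q^2 - 36Q = 0, so Q = 6. min AVC = 23.
So the shutdown price is £23.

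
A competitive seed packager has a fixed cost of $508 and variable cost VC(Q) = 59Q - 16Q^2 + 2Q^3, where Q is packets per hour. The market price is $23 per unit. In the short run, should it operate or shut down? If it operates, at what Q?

From TC, MC = TC'(Q) = 59 - 32Q + 6Q^2 and AVC = VC/Q = 59 - 16Q + 2Q^2.
The AVC parabola has its vertex at Q = 16/4 = 4, where AVC = 59 - 16·4 + 2·4^2 = $27.
P = $23 lies below min AVC = $27; no output level covers variable cost.
The firm minimizes its loss by shutting down and losing only its fixed cost of $508.

Shut down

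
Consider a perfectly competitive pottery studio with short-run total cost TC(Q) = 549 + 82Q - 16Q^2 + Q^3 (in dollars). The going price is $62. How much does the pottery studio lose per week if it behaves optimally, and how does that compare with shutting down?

AVC = 82 - 16Q + Q^2 has its minimum $18 at Q = 8; price $62 clears that bar, so the firm operates.
MC = 82 - 32Q + 3Q^2. Setting P = MC and taking the root on the rising branch gives Q* = 10.
TR = 62·10 = 620. TC = 549 + 220 = 769. Profit = 620 − 769 = -$149.
That loss of $149 beats the $549 the firm would lose by shutting down; producing recovers $400 of fixed cost.

Profit = -$149 at Q = 10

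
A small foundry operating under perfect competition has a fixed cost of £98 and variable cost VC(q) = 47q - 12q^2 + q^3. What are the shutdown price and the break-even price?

Shutdown price = £11; break-even price = £26

Shutdown price = min AVC. AVC = 47 - 12q + q^2, with vertex at q = 6 and minimum £11.
ATC = 98/q + 47 - 12q + q^2. Setting dATC/dq = −98/q^2 − 12 + 2q = 0 gives q = 7 (since 2·7^3 − 12·7^2 = 98).
min ATC = 98/7 + 47 − 12·7 + 7^2 = £26. That is the break-even price.
Between these two prices the firm operates at a loss; above £26 it earns a profit.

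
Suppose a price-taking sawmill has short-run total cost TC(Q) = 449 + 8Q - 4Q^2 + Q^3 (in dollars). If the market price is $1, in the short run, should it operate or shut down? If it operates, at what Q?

Variable cost is VC = 8Q - 4Q^2 + Q^3, so AVC = VC/Q = 8 - 4Q + Q^2 and MC = dTC/dQ = 8 - 8Q + 3Q^2.
AVC is minimized where dAVC/dQ = -4 + 2Q = 0, at Q = 2; min AVC = 8 - 4·2 + 2^2 = $4.
With P < min AVC ($1 < $4), every unit sold adds to the loss.
The firm minimizes its loss by shutting down and losing only its fixed cost of $449.

Shut down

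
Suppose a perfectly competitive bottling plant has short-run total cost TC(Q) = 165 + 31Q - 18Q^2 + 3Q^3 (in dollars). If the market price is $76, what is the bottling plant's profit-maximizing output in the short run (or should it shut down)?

Strip out fixed cost: VC = 31Q - 18Q^2 + 3Q^3. Then AVC = 31 - 18Q + 3Q^2 and MC = 31 - 36Q + 9Q^2.
The AVC parabola has its vertex at Q = 18/6 = 3, where AVC = 31 - 18·3 + 3·3^2 = $4.
Because $76 ≥ $4, revenue can cover variable cost; the firm operates.
Solving P = MC: -45 - 36Q + 9Q^2 = 0 ⇒ Q = -1 or 5. On the upward-sloping branch, Q* = 5.
Check: AVC at Q = 5 is $16 ≤ P, so revenue covers variable cost.
Profit = P·Q − TC = 76·5 − 245 = $135.

Produce at Q = 5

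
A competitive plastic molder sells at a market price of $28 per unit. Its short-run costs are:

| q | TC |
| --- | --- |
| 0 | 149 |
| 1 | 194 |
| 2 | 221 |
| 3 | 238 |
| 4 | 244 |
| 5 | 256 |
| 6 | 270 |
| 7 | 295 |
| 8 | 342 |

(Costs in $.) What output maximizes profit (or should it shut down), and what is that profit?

Profit at each row (π = 28q − TC): q=0: -149; q=1: -166; q=2: -165; q=3: -154; q=4: -132; q=5: -116; q=6: -102; q=7: -99; q=8: -118.
Profit is maximized at q = 7. AVC there is 146/7 = $20.86 ≤ P, so producing beats shutting down (which would give -$149).

q = 7; profit = -$99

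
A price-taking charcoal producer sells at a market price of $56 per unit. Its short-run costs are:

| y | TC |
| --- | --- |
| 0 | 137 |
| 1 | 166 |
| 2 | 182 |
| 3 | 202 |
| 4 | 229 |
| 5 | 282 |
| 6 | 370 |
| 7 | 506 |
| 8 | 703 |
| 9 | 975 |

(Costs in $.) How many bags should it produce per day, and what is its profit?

Profit at each row (π = 56y − TC): y=0: -137; y=1: -110; y=2: -70; y=3: -34; y=4: -5; y=5: -2; y=6: -34; y=7: -114; y=8: -255; y=9: -471.
Profit is maximized at y = 5. AVC there is 145/5 = $29 ≤ P, so producing beats shutting down (which would give -$137).

y = 5; profit = -$2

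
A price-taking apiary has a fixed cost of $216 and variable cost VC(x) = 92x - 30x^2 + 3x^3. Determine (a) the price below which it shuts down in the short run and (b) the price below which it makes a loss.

Shutdown price = min AVC. AVC = 92 - 30x + 3x^2, with vertex at x = 5 and minimum $17.
ATC = 216/x + 92 - 30x + 3x^2. Setting dATC/dx = −216/x^2 − 30 + 6x = 0 gives x = 6 (since 6·6^3 − 30·6^2 = 216).
min ATC = 216/6 + 92 − 30·6 + 3·6^2 = $56. That is the break-even price.
Between these two prices the firm operates at a loss; above $56 it earns a profit.

Shutdown price = $17; break-even price = $56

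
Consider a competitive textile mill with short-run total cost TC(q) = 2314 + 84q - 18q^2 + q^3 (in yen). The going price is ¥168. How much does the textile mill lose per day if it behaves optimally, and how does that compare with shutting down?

AVC = 84 - 18q + q^2 has its minimum ¥3 at q = 9; price ¥168 clears that bar, so the firm operates.
With MC = 84 - 36q + 3q^2, P = MC on the upward-sloping part at q* = 14.
TR = 168·14 = 2352. TC = 2314 + 392 = 2706. Profit = 2352 − 2706 = -¥354.
That loss of ¥354 beats the ¥2314 the firm would lose by shutting down; producing recovers ¥1960 of fixed cost.

Profit = -¥354 at q = 14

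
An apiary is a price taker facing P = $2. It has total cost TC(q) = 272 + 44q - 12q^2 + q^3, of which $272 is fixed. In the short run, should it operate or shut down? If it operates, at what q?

Shut down

Variable cost is VC = 44q - 12q^2 + q^3, so AVC = VC/q = 44 - 12q + q^2 and MC = dTC/dq = 44 - 24q + 3q^2.
The AVC parabola has its vertex at q = 12/2 = 6, where AVC = 44 - 12·6 + 6^2 = $8.
With P < min AVC ($2 < $8), every unit sold adds to the loss.
Shutting down limits the loss to fixed cost, $272.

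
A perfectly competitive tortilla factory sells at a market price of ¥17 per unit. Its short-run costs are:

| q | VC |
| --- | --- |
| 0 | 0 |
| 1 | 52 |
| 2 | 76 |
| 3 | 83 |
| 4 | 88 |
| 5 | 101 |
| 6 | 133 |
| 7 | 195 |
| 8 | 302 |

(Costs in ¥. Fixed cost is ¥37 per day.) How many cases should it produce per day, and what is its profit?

Tabulate TR − TC: q=0: -37; q=1: -72; q=2: -79; q=3: -69; q=4: -57; q=5: -53; q=6: -68; q=7: -113; q=8: -203.
Profit is highest at q = 0. Equivalently, the lowest AVC in the table is 101/5 ≈ ¥20.20 at q = 5, and P = ¥17 falls below it — price never covers variable cost, so the firm shuts down and loses only its fixed cost.

q = 0 (shut down); profit = -¥37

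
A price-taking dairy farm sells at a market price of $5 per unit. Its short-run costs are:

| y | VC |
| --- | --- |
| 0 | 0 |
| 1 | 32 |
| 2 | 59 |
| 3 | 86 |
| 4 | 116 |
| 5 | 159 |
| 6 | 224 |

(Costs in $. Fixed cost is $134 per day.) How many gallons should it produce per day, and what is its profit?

Tabulate TR − TC: y=0: -134; y=1: -161; y=2: -183; y=3: -205; y=4: -230; y=5: -268; y=6: -328.
Profit is highest at y = 0. Equivalently, the lowest AVC in the table is 86/3 ≈ $28.67 at y = 3, and P = $5 falls below it — price never covers variable cost, so the firm shuts down and loses only its fixed cost.

y = 0 (shut down); profit = -$134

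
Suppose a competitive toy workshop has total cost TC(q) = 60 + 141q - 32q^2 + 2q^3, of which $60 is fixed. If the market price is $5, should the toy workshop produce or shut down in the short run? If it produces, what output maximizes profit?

Variable cost is VC = 141q - 32q^2 + 2q^3, so AVC = VC/q = 141 - 32q + 2q^2 and MC = dTC/dq = 141 - 64q + 6q^2.
AVC is minimized where dAVC/dq = -32 + 4q = 0, at q = 8; min AVC = 141 - 32·8 + 2·8^2 = $13.
Since P = $5 < min AVC = $13, price fails to cover variable cost at any output.
The firm minimizes its loss by shutting down and losing only its fixed cost of $60.

Shut down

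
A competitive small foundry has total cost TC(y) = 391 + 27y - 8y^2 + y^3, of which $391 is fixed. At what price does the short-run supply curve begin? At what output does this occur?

The firm shuts down when price falls below the minimum of average variable cost. AVC = VC/y = 27 - 8y + y^2.
dAVC/dy = -8 + 2y = 0 gives y = 4. min AVC = 27 - 8·4 + 4^2 = 11.
The firm shuts down for any P below $11.

$11 per unit, at y = 4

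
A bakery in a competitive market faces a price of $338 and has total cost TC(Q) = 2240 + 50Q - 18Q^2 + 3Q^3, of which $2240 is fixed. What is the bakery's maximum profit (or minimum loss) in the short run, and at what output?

Profit = -$320 at Q = 8

AVC = 50 - 18Q + 3Q^2; min AVC = $23 at Q = 3. Since P = $338 ≥ min AVC, the firm produces.
With MC = 50 - 36Q + 9Q^2, P = MC on the upward-sloping part at Q* = 8.
TR = 338·8 = 2704. TC = 2240 + 784 = 3024. Profit = 2704 − 3024 = -$320.
That loss of $320 beats the $2240 the firm would lose by shutting down; producing recovers $1920 of fixed cost.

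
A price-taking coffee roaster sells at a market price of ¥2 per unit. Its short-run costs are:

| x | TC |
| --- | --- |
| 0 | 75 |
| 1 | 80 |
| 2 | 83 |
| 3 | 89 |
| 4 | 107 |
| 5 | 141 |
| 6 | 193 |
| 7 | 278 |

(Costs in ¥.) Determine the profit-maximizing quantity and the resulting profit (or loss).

Profit at each row (π = 2x − TC): x=0: -75; x=1: -78; x=2: -79; x=3: -83; x=4: -99; x=5: -131; x=6: -181; x=7: -264.
Profit is highest at x = 0. Equivalently, the lowest AVC in the table is 8/2 ≈ ¥4 at x = 2, and P = ¥2 falls below it — price never covers variable cost, so the firm shuts down and loses only its fixed cost.

x = 0 (shut down); profit = -¥75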